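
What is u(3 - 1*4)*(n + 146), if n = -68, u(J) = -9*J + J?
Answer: 624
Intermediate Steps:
u(J) = -8*J
u(3 - 1*4)*(n + 146) = (-8*(3 - 1*4))*(-68 + 146) = -8*(3 - 4)*78 = -8*(-1)*78 = 8*78 = 624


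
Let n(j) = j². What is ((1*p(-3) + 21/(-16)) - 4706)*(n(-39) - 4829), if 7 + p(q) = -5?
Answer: 62445943/4 ≈ 1.5611e+7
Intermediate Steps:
p(q) = -12 (p(q) = -7 - 5 = -12)
((1*p(-3) + 21/(-16)) - 4706)*(n(-39) - 4829) = ((1*(-12) + 21/(-16)) - 4706)*((-39)² - 4829) = ((-12 + 21*(-1/16)) - 4706)*(1521 - 4829) = ((-12 - 21/16) - 4706)*(-3308) = (-213/16 - 4706)*(-3308) = -75509/16*(-3308) = 62445943/4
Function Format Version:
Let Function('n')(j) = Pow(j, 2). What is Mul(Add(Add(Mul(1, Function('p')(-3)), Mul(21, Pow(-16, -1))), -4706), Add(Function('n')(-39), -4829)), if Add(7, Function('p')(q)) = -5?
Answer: Rational(62445943, 4) ≈ 1.5611e+7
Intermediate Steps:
Function('p')(q) = -12 (Function('p')(q) = Add(-7, -5) = -12)
Mul(Add(Add(Mul(1, Function('p')(-3)), Mul(21, Pow(-16, -1))), -4706), Add(Function('n')(-39), -4829)) = Mul(Add(Add(Mul(1, -12), Mul(21, Pow(-16, -1))), -4706), Add(Pow(-39, 2), -4829)) = Mul(Add(Add(-12, Mul(21, Rational(-1, 16))), -4706), Add(1521, -4829)) = Mul(Add(Add(-12, Rational(-21, 16)), -4706), -3308) = Mul(Add(Rational(-213, 16), -4706), -3308) = Mul(Rational(-75509, 16), -3308) = Rational(62445943, 4)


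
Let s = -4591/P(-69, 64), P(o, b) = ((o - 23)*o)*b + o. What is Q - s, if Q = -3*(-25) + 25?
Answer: 40624891/406203 ≈ 100.01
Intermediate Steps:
P(o, b) = o + b*o*(-23 + o) (P(o, b) = ((-23 + o)*o)*b + o = (o*(-23 + o))*b + o = b*o*(-23 + o) + o = o + b*o*(-23 + o))
Q = 100 (Q = 75 + 25 = 100)
s = -4591/406203 (s = -4591*(-1/(69*(1 - 23*64 + 64*(-69)))) = -4591*(-1/(69*(1 - 1472 - 4416))) = -4591/((-69*(-5887))) = -4591/406203 ≈ -0.011302)
Q - s = 100 - 1*(-4591/406203) = 100 + 4591/406203 = 40624891/406203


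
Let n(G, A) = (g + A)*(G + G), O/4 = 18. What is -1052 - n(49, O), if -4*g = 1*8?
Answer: -7912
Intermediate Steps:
g = -2 (g = -8/4 = -¼*8 = -2)
O = 72 (O = 4*18 = 72)
n(G, A) = 2*G*(-2 + A) (n(G, A) = (-2 + A)*(G + G) = (-2 + A)*(2*G) = 2*G*(-2 + A))
-1052 - n(49, O) = -1052 - 2*49*(-2 + 72) = -1052 - 2*49*70 = -1052 - 1*6860 = -1052 - 6860 = -7912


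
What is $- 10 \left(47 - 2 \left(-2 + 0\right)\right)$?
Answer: $-510$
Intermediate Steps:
$- 10 \left(47 - 2 \left(-2 + 0\right)\right) = - 10 \left(47 - -4\right) = - 10 \left(47 + 4\right) = \left(-10\right) 51 = -510$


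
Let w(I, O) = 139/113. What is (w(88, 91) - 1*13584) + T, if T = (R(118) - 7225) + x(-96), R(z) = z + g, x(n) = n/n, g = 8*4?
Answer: -2334215/113 ≈ -20657.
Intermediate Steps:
g = 32
x(n) = 1
w(I, O) = 139/113 (w(I, O) = 139*(1/113) = 139/113)
R(z) = 32 + z (R(z) = z + 32 = 32 + z)
T = -7074 (T = ((32 + 118) - 7225) + 1 = (150 - 7225) + 1 = -7075 + 1 = -7074)
(w(88, 91) - 1*13584) + T = (139/113 - 1*13584) - 7074 = (139/113 - 13584) - 7074 = -1534853/113 - 7074 = -2334215/113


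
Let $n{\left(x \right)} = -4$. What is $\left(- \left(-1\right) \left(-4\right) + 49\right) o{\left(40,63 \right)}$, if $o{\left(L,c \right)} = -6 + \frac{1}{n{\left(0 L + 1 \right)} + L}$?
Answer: $- \frac{1075}{4} \approx -268.75$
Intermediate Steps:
$o{\left(L,c \right)} = -6 + \frac{1}{-4 + L}$
$\left(- \left(-1\right) \left(-4\right) + 49\right) o{\left(40,63 \right)} = \left(- \left(-1\right) \left(-4\right) + 49\right) \frac{25 - 240}{-4 + 40} = \left(\left(-1\right) 4 + 49\right) \frac{25 - 240}{36} = \left(-4 + 49\right) \frac{1}{36} \left(-215\right) = 45 \left(- \frac{215}{36}\right) = - \frac{1075}{4}$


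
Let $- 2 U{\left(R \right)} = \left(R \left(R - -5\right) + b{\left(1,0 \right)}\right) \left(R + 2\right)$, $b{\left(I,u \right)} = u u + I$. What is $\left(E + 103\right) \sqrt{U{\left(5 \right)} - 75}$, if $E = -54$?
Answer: $\frac{637 i \sqrt{6}}{2} \approx 780.16 i$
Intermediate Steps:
$b{\left(I,u \right)} = I + u^{2}$ ($b{\left(I,u \right)} = u^{2} + I = I + u^{2}$)
$U{\left(R \right)} = - \frac{\left(1 + R \left(5 + R\right)\right) \left(2 + R\right)}{2}$ ($U{\left(R \right)} = - \frac{\left(R \left(R - -5\right) + \left(1 + 0^{2}\right)\right) \left(R + 2\right)}{2} = - \frac{\left(R \left(R + 5\right) + \left(1 + 0\right)\right) \left(2 + R\right)}{2} = - \frac{\left(R \left(5 + R\right) + 1\right) \left(2 + R\right)}{2} = - \frac{\left(1 + R \left(5 + R\right)\right) \left(2 + R\right)}{2}$)
$\left(E + 103\right) \sqrt{U{\left(5 \right)} - 75} = \left(-54 + 103\right) \sqrt{\left(-1 - \frac{55}{2} - \frac{7 \cdot 5^{2}}{2} - \frac{5^{3}}{2}\right) - 75} = 49 \sqrt{\left(-1 - \frac{55}{2} - \frac{175}{2} - \frac{125}{2}\right) - 75} = 49 \sqrt{- \frac{357}{2} - 75} = 49 \sqrt{- \frac{507}{2}} = 49 \frac{13 i \sqrt{6}}{2} = \frac{637 i \sqrt{6}}{2}$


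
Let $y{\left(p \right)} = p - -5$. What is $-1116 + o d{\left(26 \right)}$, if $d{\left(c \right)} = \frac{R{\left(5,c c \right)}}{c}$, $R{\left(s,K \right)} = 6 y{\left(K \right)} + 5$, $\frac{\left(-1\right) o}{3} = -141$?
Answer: $\frac{1701477}{26} \approx 65441.0$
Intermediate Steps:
$y{\left(p \right)} = 5 + p$ ($y{\left(p \right)} = p + 5 = 5 + p$)
$o = 423$ ($o = \left(-3\right) \left(-141\right) = 423$)
$R{\left(s,K \right)} = 35 + 6 K$ ($R{\left(s,K \right)} = 6 \left(5 + K\right) + 5 = \left(30 + 6 K\right) + 5 = 35 + 6 K$)
$d{\left(c \right)} = \frac{35 + 6 c^{2}}{c}$ ($d{\left(c \right)} = \frac{35 + 6 c c}{c} = \frac{35 + 6 c^{2}}{c}$)
$-1116 + o d{\left(26 \right)} = -1116 + 423 \left(6 \cdot 26 + \frac{35}{26}\right) = -1116 + 423 \left(156 + 35 \cdot \frac{1}{26}\right) = -1116 + 423 \left(156 + \frac{35}{26}\right) = -1116 + 423 \cdot \frac{4091}{26} = -1116 + \frac{1730493}{26} = \frac{1701477}{26}$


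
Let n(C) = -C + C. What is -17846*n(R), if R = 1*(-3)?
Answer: 0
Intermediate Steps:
R = -3
n(C) = 0
-17846*n(R) = -17846*0 = 0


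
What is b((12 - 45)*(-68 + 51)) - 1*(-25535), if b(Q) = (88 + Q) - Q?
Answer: 25623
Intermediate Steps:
b(Q) = 88
b((12 - 45)*(-68 + 51)) - 1*(-25535) = 88 - 1*(-25535) = 88 + 25535 = 25623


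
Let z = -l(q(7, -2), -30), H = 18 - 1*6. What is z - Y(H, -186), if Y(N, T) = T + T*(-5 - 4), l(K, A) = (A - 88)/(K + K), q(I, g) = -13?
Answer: -19403/13 ≈ -1492.5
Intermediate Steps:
H = 12 (H = 18 - 6 = 12)
l(K, A) = (-88 + A)/(2*K) (l(K, A) = (-88 + A)/((2*K)) = (-88 + A)*(1/(2*K)) = (-88 + A)/(2*K))
Y(N, T) = -8*T (Y(N, T) = T + T*(-9) = T - 9*T = -8*T)
z = -59/13 (z = -(-88 - 30)/(2*(-13)) = -(-1)*(-118)/(2*13) = -1*59/13 = -59/13 ≈ -4.5385)
z - Y(H, -186) = -59/13 - (-8)*(-186) = -59/13 - 1*1488 = -59/13 - 1488 = -19403/13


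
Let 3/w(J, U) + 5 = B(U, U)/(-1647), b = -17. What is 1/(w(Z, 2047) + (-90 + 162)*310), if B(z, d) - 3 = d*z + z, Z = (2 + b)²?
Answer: 4200494/93755021139 ≈ 4.4803e-5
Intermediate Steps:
Z = 225 (Z = (2 - 17)² = (-15)² = 225)
B(z, d) = 3 + z + d*z (B(z, d) = 3 + (d*z + z) = 3 + (z + d*z) = 3 + z + d*z)
w(J, U) = 3/(-2746/549 - U/1647 - U²/1647) (w(J, U) = 3/(-5 + (3 + U + U*U)/(-1647)) = 3/(-5 + (3 + U + U²)*(-1/1647)) = 3/(-5 + (-1/549 - U/1647 - U²/1647)) = 3/(-2746/549 - U/1647 - U²/1647))
1/(w(Z, 2047) + (-90 + 162)*310) = 1/(-4941/(8238 + 2047 + 2047²) + (-90 + 162)*310) = 1/(-4941/(8238 + 2047 + 4190209) + 72*310) = 1/(-4941/4200494 + 22320) = 1/(93755021139/4200494) = 4200494/93755021139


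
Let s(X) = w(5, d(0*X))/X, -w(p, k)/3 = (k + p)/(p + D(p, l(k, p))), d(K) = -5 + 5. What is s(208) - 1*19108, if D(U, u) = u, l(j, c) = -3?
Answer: -7948943/416 ≈ -19108.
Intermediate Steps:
d(K) = 0
w(p, k) = -3*(k + p)/(-3 + p) (w(p, k) = -3*(k + p)/(p - 3) = -3*(k + p)/(-3 + p))
s(X) = -15/(2*X) (s(X) = (3*(-1*0 - 1*5)/(-3 + 5))/X = (3*(0 - 5)/2)/X = (3*(½)*(-5))/X = -15/(2*X))
s(208) - 1*19108 = -15/2/208 - 1*19108 = -15/2*1/208 - 19108 = -15/416 - 19108 = -7948943/416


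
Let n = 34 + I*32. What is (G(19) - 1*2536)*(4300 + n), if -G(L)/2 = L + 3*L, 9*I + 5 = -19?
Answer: -11420416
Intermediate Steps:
I = -8/3 (I = -5/9 + (⅑)*(-19) = -5/9 - 19/9 = -8/3 ≈ -2.6667)
G(L) = -8*L (G(L) = -2*(L + 3*L) = -8*L)
n = -154/3 (n = 34 - 8/3*32 = 34 - 256/3 = -154/3 ≈ -51.333)
(G(19) - 1*2536)*(4300 + n) = (-8*19 - 1*2536)*(4300 - 154/3) = (-152 - 2536)*(12746/3) = -2688*12746/3 = -11420416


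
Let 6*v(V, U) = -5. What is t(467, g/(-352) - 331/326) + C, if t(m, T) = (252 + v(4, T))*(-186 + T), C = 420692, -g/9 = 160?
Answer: 733006073/1956 ≈ 3.7475e+5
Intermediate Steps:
g = -1440 (g = -9*160 = -1440)
v(V, U) = -5/6 (v(V, U) = (1/6)*(-5) = -5/6)
t(m, T) = -46717 + 1507*T/6 (t(m, T) = (252 - 5/6)*(-186 + T) = 1507*(-186 + T)/6 = -46717 + 1507*T/6)
t(467, g/(-352) - 331/326) + C = (-46717 + 1507*(-1440/(-352) - 331/326)/6) + 420692 = (-46717 + 1507*(-1440*(-1/352) - 331*1/326)/6) + 420692 = (-46717 + 1507*(45/11 - 331/326)/6) + 420692 = (-46717 + (1507/6)*(11029/3586)) + 420692 = (-46717 + 1510973/1956) + 420692 = -89867479/1956 + 420692 = 733006073/1956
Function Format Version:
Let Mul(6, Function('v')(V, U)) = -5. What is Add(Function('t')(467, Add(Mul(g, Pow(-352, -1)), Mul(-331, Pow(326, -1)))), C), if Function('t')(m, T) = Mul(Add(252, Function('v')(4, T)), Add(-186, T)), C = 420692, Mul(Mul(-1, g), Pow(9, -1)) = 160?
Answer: Rational(733006073, 1956) ≈ 3.7475e+5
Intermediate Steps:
g = -1440 (g = Mul(-9, 160) = -1440)
Function('v')(V, U) = Rational(-5, 6) (Function('v')(V, U) = Mul(Rational(1, 6), -5) = Rational(-5, 6))
Function('t')(m, T) = Add(-46717, Mul(Rational(1507, 6), T)) (Function('t')(m, T) = Mul(Add(252, Rational(-5, 6)), Add(-186, T)) = Mul(Rational(1507, 6), Add(-186, T)) = Add(-46717, Mul(Rational(1507, 6), T)))
Add(Function('t')(467, Add(Mul(g, Pow(-352, -1)), Mul(-331, Pow(326, -1)))), C) = Add(Add(-46717, Mul(Rational(1507, 6), Add(Mul(-1440, Pow(-352, -1)), Mul(-331, Pow(326, -1))))), 420692) = Add(Add(-46717, Mul(Rational(1507, 6), Add(Mul(-1440, Rational(-1, 352)), Mul(-331, Rational(1, 326))))), 420692) = Add(Add(-46717, Mul(Rational(1507, 6), Add(Rational(45, 11), Rational(-331, 326)))), 420692) = Add(Add(-46717, Mul(Rational(1507, 6), Rational(11029, 3586))), 420692) = Add(Add(-46717, Rational(1510973, 1956)), 420692) = Add(Rational(-89867479, 1956), 420692) = Rational(733006073, 1956)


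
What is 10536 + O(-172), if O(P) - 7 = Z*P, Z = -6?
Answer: 11575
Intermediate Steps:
O(P) = 7 - 6*P
10536 + O(-172) = 10536 + (7 - 6*(-172)) = 10536 + (7 + 1032) = 10536 + 1039 = 11575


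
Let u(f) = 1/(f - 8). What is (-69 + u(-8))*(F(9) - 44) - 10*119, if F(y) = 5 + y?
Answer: 7055/8 ≈ 881.88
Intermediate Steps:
u(f) = 1/(-8 + f)
(-69 + u(-8))*(F(9) - 44) - 10*119 = (-69 + 1/(-8 - 8))*((5 + 9) - 44) - 10*119 = (-69 + 1/(-16))*(14 - 44) - 1190 = (-69 - 1/16)*(-30) - 1190 = -1105/16*(-30) - 1190 = 16575/8 - 1190 = 7055/8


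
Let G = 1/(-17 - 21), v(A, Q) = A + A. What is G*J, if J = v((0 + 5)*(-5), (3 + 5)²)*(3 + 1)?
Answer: 100/19 ≈ 5.2632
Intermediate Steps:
v(A, Q) = 2*A
G = -1/38 (G = 1/(-38) = -1/38 ≈ -0.026316)
J = -200 (J = (2*((0 + 5)*(-5)))*(3 + 1) = (2*(5*(-5)))*4 = (2*(-25))*4 = -50*4 = -200)
G*J = -1/38*(-200) = 100/19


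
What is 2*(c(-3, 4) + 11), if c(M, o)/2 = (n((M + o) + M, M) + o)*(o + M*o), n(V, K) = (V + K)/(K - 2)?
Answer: -138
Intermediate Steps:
n(V, K) = (K + V)/(-2 + K)
c(M, o) = 2*(o + M*o)*(o + (o + 3*M)/(-2 + M)) (c(M, o) = 2*(((M + ((M + o) + M))/(-2 + M) + o)*(o + M*o)) = 2*(((M + (o + 2*M))/(-2 + M) + o)*(o + M*o)) = 2*(((o + 3*M)/(-2 + M) + o)*(o + M*o)) = 2*((o + (o + 3*M)/(-2 + M))*(o + M*o)) = 2*((o + M*o)*(o + (o + 3*M)/(-2 + M))) = 2*(o + M*o)*(o + (o + 3*M)/(-2 + M)))
2*(c(-3, 4) + 11) = 2*(2*4*(-1*4 + 3*(-3) + 3*(-3)² + 4*(-3)²)/(-2 - 3) + 11) = 2*(2*4*(-4 - 9 + 3*9 + 4*9)/(-5) + 11) = 2*(2*4*(-⅕)*(-4 - 9 + 27 + 36) + 11) = 2*(2*4*(-⅕)*50 + 11) = 2*(-80 + 11) = 2*(-69) = -138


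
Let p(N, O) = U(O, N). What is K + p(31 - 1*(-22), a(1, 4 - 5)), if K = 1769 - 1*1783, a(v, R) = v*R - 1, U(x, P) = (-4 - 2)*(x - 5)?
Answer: 28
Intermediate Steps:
U(x, P) = 30 - 6*x (U(x, P) = -6*(-5 + x) = 30 - 6*x)
a(v, R) = -1 + R*v (a(v, R) = R*v - 1 = -1 + R*v)
K = -14 (K = 1769 - 1783 = -14)
p(N, O) = 30 - 6*O
K + p(31 - 1*(-22), a(1, 4 - 5)) = -14 + (30 - 6*(-1 + (4 - 5)*1)) = -14 + (30 - 6*(-1 - 1*1)) = -14 + (30 - 6*(-1 - 1)) = -14 + (30 - 6*(-2)) = -14 + (30 + 12) = -14 + 42 = 28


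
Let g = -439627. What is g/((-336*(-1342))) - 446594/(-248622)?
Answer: 693023/843808 ≈ 0.82130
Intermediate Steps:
g/((-336*(-1342))) - 446594/(-248622) = -439627/((-336*(-1342))) - 446594/(-248622) = -439627/450912 - 446594*(-1/248622) = -439627*1/450912 + 223297/124311 = -7207/7392 + 223297/124311 = 693023/843808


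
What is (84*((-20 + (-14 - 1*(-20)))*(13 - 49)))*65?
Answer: 2751840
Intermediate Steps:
(84*((-20 + (-14 - 1*(-20)))*(13 - 49)))*65 = (84*((-20 + (-14 + 20))*(-36)))*65 = (84*((-20 + 6)*(-36)))*65 = (84*(-14*(-36)))*65 = (84*504)*65 = 42336*65 = 2751840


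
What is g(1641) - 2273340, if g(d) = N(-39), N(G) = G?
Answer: -2273379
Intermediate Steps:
g(d) = -39
g(1641) - 2273340 = -39 - 2273340 = -2273379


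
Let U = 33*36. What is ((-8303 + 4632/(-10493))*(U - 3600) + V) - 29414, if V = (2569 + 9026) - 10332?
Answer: 209857374089/10493 ≈ 2.0000e+7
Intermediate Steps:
U = 1188
V = 1263 (V = 11595 - 10332 = 1263)
((-8303 + 4632/(-10493))*(U - 3600) + V) - 29414 = ((-8303 + 4632/(-10493))*(1188 - 3600) + 1263) - 29414 = ((-8303 + 4632*(-1/10493))*(-2412) + 1263) - 29414 = ((-8303 - 4632/10493)*(-2412) + 1263) - 29414 = (-87128011/10493*(-2412) + 1263) - 29414 = (210152762532/10493 + 1263) - 29414 = 210166015191/10493 - 29414 = 209857374089/10493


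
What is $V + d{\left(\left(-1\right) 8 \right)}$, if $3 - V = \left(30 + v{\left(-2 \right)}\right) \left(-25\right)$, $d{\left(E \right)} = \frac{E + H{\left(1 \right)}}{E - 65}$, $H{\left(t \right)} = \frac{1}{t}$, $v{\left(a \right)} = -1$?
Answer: $\frac{53151}{73} \approx 728.1$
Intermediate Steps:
$d{\left(E \right)} = \frac{1 + E}{-65 + E}$ ($d{\left(E \right)} = \frac{E + 1^{-1}}{E - 65} = \frac{E + 1}{-65 + E} = \frac{1 + E}{-65 + E}$)
$V = 728$ ($V = 3 - \left(30 - 1\right) \left(-25\right) = 3 - 29 \left(-25\right) = 3 - -725 = 3 + 725 = 728$)
$V + d{\left(\left(-1\right) 8 \right)} = 728 + \frac{1 - 8}{-65 - 8} = 728 + \frac{1}{-73} \left(-7\right) = 728 - - \frac{7}{73} = 728 + \frac{7}{73} = \frac{53151}{73}$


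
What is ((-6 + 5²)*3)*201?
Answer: 11457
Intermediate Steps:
((-6 + 5²)*3)*201 = ((-6 + 25)*3)*201 = (19*3)*201 = 57*201 = 11457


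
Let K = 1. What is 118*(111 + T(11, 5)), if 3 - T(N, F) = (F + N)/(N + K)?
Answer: 39884/3 ≈ 13295.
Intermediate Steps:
T(N, F) = 3 - (F + N)/(1 + N) (T(N, F) = 3 - (F + N)/(N + 1) = 3 - (F + N)/(1 + N))
118*(111 + T(11, 5)) = 118*(111 + (3 - 1*5 + 2*11)/(1 + 11)) = 118*(111 + (3 - 5 + 22)/12) = 118*(111 + (1/12)*20) = 118*(111 + 5/3) = 118*(338/3) = 39884/3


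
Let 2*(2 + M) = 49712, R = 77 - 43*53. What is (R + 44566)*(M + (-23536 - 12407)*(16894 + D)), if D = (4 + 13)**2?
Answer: -26163316502260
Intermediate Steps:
R = -2202 (R = 77 - 2279 = -2202)
D = 289 (D = 17**2 = 289)
M = 24854 (M = -2 + (1/2)*49712 = -2 + 24856 = 24854)
(R + 44566)*(M + (-23536 - 12407)*(16894 + D)) = (-2202 + 44566)*(24854 + (-23536 - 12407)*(16894 + 289)) = 42364*(24854 - 35943*17183) = 42364*(24854 - 617608569) = 42364*(-617583715) = -26163316502260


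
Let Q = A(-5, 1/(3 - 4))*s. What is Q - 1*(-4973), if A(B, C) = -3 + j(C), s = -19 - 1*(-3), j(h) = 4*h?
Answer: 5085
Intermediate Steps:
s = -16 (s = -19 + 3 = -16)
A(B, C) = -3 + 4*C
Q = 112 (Q = (-3 + 4/(3 - 4))*(-16) = (-3 + 4/(-1))*(-16) = (-3 + 4*(-1))*(-16) = (-3 - 4)*(-16) = -7*(-16) = 112)
Q - 1*(-4973) = 112 - 1*(-4973) = 112 + 4973 = 5085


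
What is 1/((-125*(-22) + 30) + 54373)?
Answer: 1/57153 ≈ 1.7497e-5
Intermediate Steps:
1/((-125*(-22) + 30) + 54373) = 1/((2750 + 30) + 54373) = 1/(2780 + 54373) = 1/57153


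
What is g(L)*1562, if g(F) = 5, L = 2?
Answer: 7810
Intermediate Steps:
g(L)*1562 = 5*1562 = 7810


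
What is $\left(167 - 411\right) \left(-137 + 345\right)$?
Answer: $-50752$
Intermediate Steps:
$\left(167 - 411\right) \left(-137 + 345\right) = \left(-244\right) 208 = -50752$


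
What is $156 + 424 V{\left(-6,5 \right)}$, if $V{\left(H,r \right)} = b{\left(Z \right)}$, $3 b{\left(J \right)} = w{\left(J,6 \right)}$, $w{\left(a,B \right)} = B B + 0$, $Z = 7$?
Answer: $5244$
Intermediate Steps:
$w{\left(a,B \right)} = B^{2}$ ($w{\left(a,B \right)} = B^{2} + 0 = B^{2}$)
$b{\left(J \right)} = 12$ ($b{\left(J \right)} = \frac{6^{2}}{3} = \frac{1}{3} \cdot 36 = 12$)
$V{\left(H,r \right)} = 12$
$156 + 424 V{\left(-6,5 \right)} = 156 + 424 \cdot 12 = 156 + 5088 = 5244$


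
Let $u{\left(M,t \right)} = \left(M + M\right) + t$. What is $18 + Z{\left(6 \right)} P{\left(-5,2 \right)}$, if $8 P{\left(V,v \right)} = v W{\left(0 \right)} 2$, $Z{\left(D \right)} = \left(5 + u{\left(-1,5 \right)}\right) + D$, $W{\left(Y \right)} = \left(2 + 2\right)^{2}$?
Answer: $130$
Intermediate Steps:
$W{\left(Y \right)} = 16$ ($W{\left(Y \right)} = 4^{2} = 16$)
$u{\left(M,t \right)} = t + 2 M$ ($u{\left(M,t \right)} = 2 M + t = t + 2 M$)
$Z{\left(D \right)} = 8 + D$ ($Z{\left(D \right)} = \left(5 + \left(5 + 2 \left(-1\right)\right)\right) + D = \left(5 + \left(5 - 2\right)\right) + D = \left(5 + 3\right) + D = 8 + D$)
$P{\left(V,v \right)} = 4 v$ ($P{\left(V,v \right)} = \frac{v 16 \cdot 2}{8} = \frac{16 v 2}{8} = \frac{32 v}{8} = 4 v$)
$18 + Z{\left(6 \right)} P{\left(-5,2 \right)} = 18 + \left(8 + 6\right) 4 \cdot 2 = 18 + 14 \cdot 8 = 18 + 112 = 130$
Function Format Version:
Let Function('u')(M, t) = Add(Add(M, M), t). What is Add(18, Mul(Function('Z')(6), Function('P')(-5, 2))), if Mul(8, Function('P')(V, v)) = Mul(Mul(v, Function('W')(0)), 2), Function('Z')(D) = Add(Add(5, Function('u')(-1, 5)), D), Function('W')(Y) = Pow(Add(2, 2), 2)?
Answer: 130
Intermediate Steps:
Function('W')(Y) = 16 (Function('W')(Y) = Pow(4, 2) = 16)
Function('u')(M, t) = Add(t, Mul(2, M)) (Function('u')(M, t) = Add(Mul(2, M), t) = Add(t, Mul(2, M)))
Function('Z')(D) = Add(8, D) (Function('Z')(D) = Add(Add(5, Add(5, Mul(2, -1))), D) = Add(Add(5, Add(5, -2)), D) = Add(Add(5, 3), D) = Add(8, D))
Function('P')(V, v) = Mul(4, v) (Function('P')(V, v) = Mul(Rational(1, 8), Mul(Mul(v, 16), 2)) = Mul(Rational(1, 8), Mul(Mul(16, v), 2)) = Mul(Rational(1, 8), Mul(32, v)) = Mul(4, v))
Add(18, Mul(Function('Z')(6), Function('P')(-5, 2))) = Add(18, Mul(Add(8, 6), Mul(4, 2))) = Add(18, Mul(14, 8)) = Add(18, 112) = 130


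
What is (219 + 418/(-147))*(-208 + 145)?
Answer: -95325/7 ≈ -13618.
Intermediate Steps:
(219 + 418/(-147))*(-208 + 145) = (219 + 418*(-1/147))*(-63) = (219 - 418/147)*(-63) = (31775/147)*(-63) = -95325/7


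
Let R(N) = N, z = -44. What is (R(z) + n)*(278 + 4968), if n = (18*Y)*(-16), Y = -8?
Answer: 11855960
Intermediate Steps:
n = 2304 (n = (18*(-8))*(-16) = -144*(-16) = 2304)
(R(z) + n)*(278 + 4968) = (-44 + 2304)*(278 + 4968) = 2260*5246 = 11855960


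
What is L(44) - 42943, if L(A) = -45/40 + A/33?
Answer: -1030627/24 ≈ -42943.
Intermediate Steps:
L(A) = -9/8 + A/33 (L(A) = -45*1/40 + A*(1/33) = -9/8 + A/33)
L(44) - 42943 = (-9/8 + (1/33)*44) - 42943 = (-9/8 + 4/3) - 42943 = 5/24 - 42943 = -1030627/24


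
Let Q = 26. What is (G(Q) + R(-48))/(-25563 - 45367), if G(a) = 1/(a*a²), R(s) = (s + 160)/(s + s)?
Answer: 61513/3739997040 ≈ 1.6447e-5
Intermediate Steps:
R(s) = (160 + s)/(2*s) (R(s) = (160 + s)/((2*s)) = (160 + s)*(1/(2*s)) = (160 + s)/(2*s))
G(a) = a⁻³ (G(a) = 1/(a³) = a⁻³)
(G(Q) + R(-48))/(-25563 - 45367) = (26⁻³ + (½)*(160 - 48)/(-48))/(-25563 - 45367) = (1/17576 + (½)*(-1/48)*112)/(-70930) = (1/17576 - 7/6)*(-1/70930) = -61513/52728*(-1/70930) = 61513/3739997040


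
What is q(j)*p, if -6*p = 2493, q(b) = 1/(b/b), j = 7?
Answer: -831/2 ≈ -415.50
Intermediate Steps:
q(b) = 1 (q(b) = 1/1 = 1)
p = -831/2 (p = -⅙*2493 = -831/2 ≈ -415.50)
q(j)*p = 1*(-831/2) = -831/2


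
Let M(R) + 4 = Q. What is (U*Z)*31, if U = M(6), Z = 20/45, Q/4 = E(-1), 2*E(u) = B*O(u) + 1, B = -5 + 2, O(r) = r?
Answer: 496/9 ≈ 55.111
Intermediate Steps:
B = -3
E(u) = 1/2 - 3*u/2 (E(u) = (-3*u + 1)/2 = (1 - 3*u)/2 = 1/2 - 3*u/2)
Q = 8 (Q = 4*(1/2 - 3/2*(-1)) = 4*(1/2 + 3/2) = 4*2 = 8)
M(R) = 4 (M(R) = -4 + 8 = 4)
Z = 4/9 (Z = 20*(1/45) = 4/9 ≈ 0.44444)
U = 4
(U*Z)*31 = (4*(4/9))*31 = (16/9)*31 = 496/9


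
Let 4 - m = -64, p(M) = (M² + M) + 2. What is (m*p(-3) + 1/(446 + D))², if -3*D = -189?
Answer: 76671948609/259081 ≈ 2.9594e+5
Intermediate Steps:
D = 63 (D = -⅓*(-189) = 63)
p(M) = 2 + M + M² (p(M) = (M + M²) + 2 = 2 + M + M²)
m = 68 (m = 4 - 1*(-64) = 4 + 64 = 68)
(m*p(-3) + 1/(446 + D))² = (68*(2 - 3 + (-3)²) + 1/(446 + 63))² = (68*(2 - 3 + 9) + 1/509)² = (68*8 + 1/509)² = (544 + 1/509)² = (276897/509)² = 76671948609/259081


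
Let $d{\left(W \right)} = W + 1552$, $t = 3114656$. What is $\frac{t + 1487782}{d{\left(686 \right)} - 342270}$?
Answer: $- \frac{33351}{2464} \approx -13.535$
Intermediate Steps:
$d{\left(W \right)} = 1552 + W$
$\frac{t + 1487782}{d{\left(686 \right)} - 342270} = \frac{3114656 + 1487782}{\left(1552 + 686\right) - 342270} = \frac{4602438}{2238 - 342270} = \frac{4602438}{-340032} = 4602438 \left(- \frac{1}{340032}\right) = - \frac{33351}{2464}$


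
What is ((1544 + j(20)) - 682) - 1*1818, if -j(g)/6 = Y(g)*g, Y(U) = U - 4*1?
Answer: -2876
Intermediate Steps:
Y(U) = -4 + U (Y(U) = U - 4 = -4 + U)
j(g) = -6*g*(-4 + g) (j(g) = -6*(-4 + g)*g = -6*g*(-4 + g))
((1544 + j(20)) - 682) - 1*1818 = ((1544 + 6*20*(4 - 1*20)) - 682) - 1*1818 = ((1544 + 6*20*(4 - 20)) - 682) - 1818 = ((1544 + 6*20*(-16)) - 682) - 1818 = ((1544 - 1920) - 682) - 1818 = (-376 - 682) - 1818 = -1058 - 1818 = -2876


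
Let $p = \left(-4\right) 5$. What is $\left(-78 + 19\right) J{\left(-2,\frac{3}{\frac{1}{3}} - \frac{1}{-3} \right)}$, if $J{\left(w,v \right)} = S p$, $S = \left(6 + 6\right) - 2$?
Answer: $11800$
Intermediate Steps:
$p = -20$
$S = 10$ ($S = 12 - 2 = 10$)
$J{\left(w,v \right)} = -200$ ($J{\left(w,v \right)} = 10 \left(-20\right) = -200$)
$\left(-78 + 19\right) J{\left(-2,\frac{3}{\frac{1}{3}} - \frac{1}{-3} \right)} = \left(-78 + 19\right) \left(-200\right) = \left(-59\right) \left(-200\right) = 11800$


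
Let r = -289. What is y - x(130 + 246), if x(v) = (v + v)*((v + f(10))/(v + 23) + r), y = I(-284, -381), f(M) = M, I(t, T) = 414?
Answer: 86588786/399 ≈ 2.1701e+5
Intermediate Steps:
y = 414
x(v) = 2*v*(-289 + (10 + v)/(23 + v)) (x(v) = (v + v)*((v + 10)/(v + 23) - 289) = (2*v)*((10 + v)/(23 + v) - 289) = (2*v)*(-289 + (10 + v)/(23 + v)) = 2*v*(-289 + (10 + v)/(23 + v)))
y - x(130 + 246) = 414 - (-2)*(130 + 246)*(6637 + 288*(130 + 246))/(23 + (130 + 246)) = 414 - (-2)*376*(6637 + 288*376)/(23 + 376) = 414 - (-2)*376*(6637 + 108288)/399 = 414 - (-2)*376*114925/399 = 414 - 1*(-86423600/399) = 414 + 86423600/399 = 86588786/399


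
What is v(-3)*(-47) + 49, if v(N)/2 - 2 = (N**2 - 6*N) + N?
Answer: -2395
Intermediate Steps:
v(N) = 4 - 10*N + 2*N**2 (v(N) = 4 + 2*((N**2 - 6*N) + N) = 4 + 2*(N**2 - 5*N) = 4 + (-10*N + 2*N**2) = 4 - 10*N + 2*N**2)
v(-3)*(-47) + 49 = (4 - 10*(-3) + 2*(-3)**2)*(-47) + 49 = (4 + 30 + 2*9)*(-47) + 49 = (4 + 30 + 18)*(-47) + 49 = 52*(-47) + 49 = -2444 + 49 = -2395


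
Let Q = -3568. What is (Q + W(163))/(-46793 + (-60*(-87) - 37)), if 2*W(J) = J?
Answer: 367/4380 ≈ 0.083790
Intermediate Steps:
W(J) = J/2
(Q + W(163))/(-46793 + (-60*(-87) - 37)) = (-3568 + (½)*163)/(-46793 + (-60*(-87) - 37)) = (-3568 + 163/2)/(-46793 + (5220 - 37)) = -6973/(2*(-46793 + 5183)) = -6973/2/(-41610) = -6973/2*(-1/41610) = 367/4380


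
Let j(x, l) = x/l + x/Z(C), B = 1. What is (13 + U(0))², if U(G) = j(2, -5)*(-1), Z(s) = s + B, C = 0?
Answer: 3249/25 ≈ 129.96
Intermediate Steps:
Z(s) = 1 + s (Z(s) = s + 1 = 1 + s)
j(x, l) = x + x/l (j(x, l) = x/l + x/(1 + 0) = x/l + x/1 = x/l + x*1 = x/l + x = x + x/l)
U(G) = -8/5 (U(G) = (2 + 2/(-5))*(-1) = (2 + 2*(-⅕))*(-1) = (2 - ⅖)*(-1) = (8/5)*(-1) = -8/5)
(13 + U(0))² = (13 - 8/5)² = (57/5)² = 3249/25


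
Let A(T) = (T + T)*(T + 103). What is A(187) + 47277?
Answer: 155737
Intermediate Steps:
A(T) = 2*T*(103 + T) (A(T) = (2*T)*(103 + T) = 2*T*(103 + T))
A(187) + 47277 = 2*187*(103 + 187) + 47277 = 2*187*290 + 47277 = 108460 + 47277 = 155737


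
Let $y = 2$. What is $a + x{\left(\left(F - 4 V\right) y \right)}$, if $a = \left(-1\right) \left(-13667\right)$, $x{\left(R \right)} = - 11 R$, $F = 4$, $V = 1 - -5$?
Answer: $14107$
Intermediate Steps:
$V = 6$ ($V = 1 + 5 = 6$)
$a = 13667$
$a + x{\left(\left(F - 4 V\right) y \right)} = 13667 - 11 \left(4 - 24\right) 2 = 13667 - 11 \left(\left(-20\right) 2\right) = 13667 - -440 = 13667 + 440 = 14107$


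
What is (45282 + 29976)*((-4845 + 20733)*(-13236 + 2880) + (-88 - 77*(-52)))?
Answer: -12382365210696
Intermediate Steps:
(45282 + 29976)*((-4845 + 20733)*(-13236 + 2880) + (-88 - 77*(-52))) = 75258*(15888*(-10356) + (-88 + 4004)) = 75258*(-164536128 + 3916) = 75258*(-164532212) = -12382365210696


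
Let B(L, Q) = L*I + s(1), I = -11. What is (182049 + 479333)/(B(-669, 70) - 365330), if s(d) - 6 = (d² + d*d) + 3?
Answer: -330691/178980 ≈ -1.8476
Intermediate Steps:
s(d) = 9 + 2*d² (s(d) = 6 + ((d² + d*d) + 3) = 6 + ((d² + d²) + 3) = 6 + (2*d² + 3) = 6 + (3 + 2*d²) = 9 + 2*d²)
B(L, Q) = 11 - 11*L (B(L, Q) = L*(-11) + (9 + 2*1²) = -11*L + (9 + 2*1) = -11*L + (9 + 2) = -11*L + 11 = 11 - 11*L)
(182049 + 479333)/(B(-669, 70) - 365330) = (182049 + 479333)/((11 - 11*(-669)) - 365330) = 661382/((11 + 7359) - 365330) = 661382/(7370 - 365330) = 661382/(-357960) = 661382*(-1/357960) = -330691/178980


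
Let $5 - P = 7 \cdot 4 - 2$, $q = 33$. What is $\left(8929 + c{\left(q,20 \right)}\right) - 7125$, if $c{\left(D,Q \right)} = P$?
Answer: $1783$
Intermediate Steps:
$P = -21$ ($P = 5 - \left(7 \cdot 4 - 2\right) = 5 - \left(28 - 2\right) = 5 - 26 = -21$)
$c{\left(D,Q \right)} = -21$
$\left(8929 + c{\left(q,20 \right)}\right) - 7125 = \left(8929 - 21\right) - 7125 = 8908 - 7125 = 1783$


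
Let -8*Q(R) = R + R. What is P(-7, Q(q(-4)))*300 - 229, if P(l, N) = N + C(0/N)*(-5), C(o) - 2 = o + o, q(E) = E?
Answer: -2929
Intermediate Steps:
Q(R) = -R/4 (Q(R) = -(R + R)/8 = -R/4)
C(o) = 2 + 2*o (C(o) = 2 + (o + o) = 2 + 2*o)
P(l, N) = -10 + N (P(l, N) = N + (2 + 2*(0/N))*(-5) = N + (2 + 2*0)*(-5) = N + (2 + 0)*(-5) = N + 2*(-5) = N - 10 = -10 + N)
P(-7, Q(q(-4)))*300 - 229 = (-10 - 1/4*(-4))*300 - 229 = (-10 + 1)*300 - 229 = -9*300 - 229 = -2700 - 229 = -2929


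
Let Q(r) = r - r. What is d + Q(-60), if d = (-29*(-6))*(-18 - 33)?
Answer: -8874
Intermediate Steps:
Q(r) = 0
d = -8874 (d = 174*(-51) = -8874)
d + Q(-60) = -8874 + 0 = -8874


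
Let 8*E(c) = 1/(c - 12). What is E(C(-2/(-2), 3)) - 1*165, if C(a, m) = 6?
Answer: -7921/48 ≈ -165.02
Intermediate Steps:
E(c) = 1/(8*(-12 + c)) (E(c) = 1/(8*(c - 12)) = 1/(8*(-12 + c)))
E(C(-2/(-2), 3)) - 1*165 = 1/(8*(-12 + 6)) - 1*165 = (⅛)/(-6) - 165 = (⅛)*(-⅙) - 165 = -1/48 - 165 = -7921/48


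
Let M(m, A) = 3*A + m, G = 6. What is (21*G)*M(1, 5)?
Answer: 2016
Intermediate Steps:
M(m, A) = m + 3*A
(21*G)*M(1, 5) = (21*6)*(1 + 3*5) = 126*(1 + 15) = 126*16 = 2016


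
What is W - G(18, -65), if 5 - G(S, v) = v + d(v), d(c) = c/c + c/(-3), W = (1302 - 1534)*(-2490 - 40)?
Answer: 1760738/3 ≈ 5.8691e+5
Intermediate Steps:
W = 586960 (W = -232*(-2530) = 586960)
d(c) = 1 - c/3 (d(c) = 1 + c*(-⅓) = 1 - c/3)
G(S, v) = 4 - 2*v/3 (G(S, v) = 5 - (v + (1 - v/3)) = 5 - (1 + 2*v/3) = 5 + (-1 - 2*v/3) = 4 - 2*v/3)
W - G(18, -65) = 586960 - (4 - ⅔*(-65)) = 586960 - (4 + 130/3) = 586960 - 1*142/3 = 586960 - 142/3 = 1760738/3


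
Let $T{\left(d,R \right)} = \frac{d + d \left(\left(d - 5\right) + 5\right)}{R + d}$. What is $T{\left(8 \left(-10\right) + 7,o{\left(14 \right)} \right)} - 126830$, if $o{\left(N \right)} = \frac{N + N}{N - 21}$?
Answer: $- \frac{9771166}{77} \approx -1.269 \cdot 10^{5}$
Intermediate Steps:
$o{\left(N \right)} = \frac{2 N}{-21 + N}$
$T{\left(d,R \right)} = \frac{d + d^{2}}{R + d}$ ($T{\left(d,R \right)} = \frac{d + d \left(\left(-5 + d\right) + 5\right)}{R + d} = \frac{d + d d}{R + d} = \frac{d + d^{2}}{R + d}$)
$T{\left(8 \left(-10\right) + 7,o{\left(14 \right)} \right)} - 126830 = \frac{\left(8 \left(-10\right) + 7\right) \left(1 + \left(8 \left(-10\right) + 7\right)\right)}{2 \cdot 14 \frac{1}{-21 + 14} + \left(8 \left(-10\right) + 7\right)} - 126830 = \frac{\left(-80 + 7\right) \left(1 + \left(-80 + 7\right)\right)}{2 \cdot 14 \frac{1}{-7} + \left(-80 + 7\right)} - 126830 = - \frac{73 \left(1 - 73\right)}{2 \cdot 14 \left(- \frac{1}{7}\right) - 73} - 126830 = \left(-73\right) \frac{1}{-4 - 73} \left(-72\right) - 126830 = \left(-73\right) \frac{1}{-77} \left(-72\right) - 126830 = \left(-73\right) \left(- \frac{1}{77}\right) \left(-72\right) - 126830 = - \frac{5256}{77} - 126830 = - \frac{9771166}{77}$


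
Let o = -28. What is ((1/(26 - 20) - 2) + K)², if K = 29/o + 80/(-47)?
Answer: 325694209/15586704 ≈ 20.896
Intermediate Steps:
K = -3603/1316 (K = 29/(-28) + 80/(-47) = 29*(-1/28) + 80*(-1/47) = -29/28 - 80/47 = -3603/1316 ≈ -2.7378)
((1/(26 - 20) - 2) + K)² = ((1/(26 - 20) - 2) - 3603/1316)² = ((1/6 - 2) - 3603/1316)² = ((⅙ - 2) - 3603/1316)² = (-11/6 - 3603/1316)² = (-18047/3948)² = 325694209/15586704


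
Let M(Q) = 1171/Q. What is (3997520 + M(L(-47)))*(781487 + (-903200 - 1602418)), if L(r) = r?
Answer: -323933644333239/47 ≈ -6.8922e+12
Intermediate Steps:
(3997520 + M(L(-47)))*(781487 + (-903200 - 1602418)) = (3997520 + 1171/(-47))*(781487 + (-903200 - 1602418)) = (3997520 + 1171*(-1/47))*(781487 - 2505618) = (3997520 - 1171/47)*(-1724131) = (187882269/47)*(-1724131) = -323933644333239/47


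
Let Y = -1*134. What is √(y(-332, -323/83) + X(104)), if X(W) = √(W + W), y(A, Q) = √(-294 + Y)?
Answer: √(4*√13 + 2*I*√107) ≈ 4.452 + 2.3234*I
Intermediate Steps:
Y = -134
y(A, Q) = 2*I*√107 (y(A, Q) = √(-294 - 134) = √(-428) = 2*I*√107)
X(W) = √2*√W (X(W) = √(2*W) = √2*√W)
√(y(-332, -323/83) + X(104)) = √(2*I*√107 + √2*√104) = √(2*I*√107 + √2*(2*√26)) = √(2*I*√107 + 4*√13) = √(4*√13 + 2*I*√107)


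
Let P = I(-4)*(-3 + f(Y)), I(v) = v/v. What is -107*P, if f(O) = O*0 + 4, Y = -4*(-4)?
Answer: -107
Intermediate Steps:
Y = 16
f(O) = 4 (f(O) = 0 + 4 = 4)
I(v) = 1
P = 1 (P = 1*(-3 + 4) = 1*1 = 1)
-107*P = -107*1 = -107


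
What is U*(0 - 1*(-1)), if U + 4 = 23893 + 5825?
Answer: 29714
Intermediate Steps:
U = 29714 (U = -4 + (23893 + 5825) = -4 + 29718 = 29714)
U*(0 - 1*(-1)) = 29714*(0 - 1*(-1)) = 29714*(0 + 1) = 29714*1 = 29714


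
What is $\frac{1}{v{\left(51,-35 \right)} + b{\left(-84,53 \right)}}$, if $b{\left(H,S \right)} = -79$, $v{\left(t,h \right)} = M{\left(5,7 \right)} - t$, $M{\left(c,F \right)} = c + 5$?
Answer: $- \frac{1}{120} \approx -0.0083333$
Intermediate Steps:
$M{\left(c,F \right)} = 5 + c$
$v{\left(t,h \right)} = 10 - t$ ($v{\left(t,h \right)} = \left(5 + 5\right) - t = 10 - t$)
$\frac{1}{v{\left(51,-35 \right)} + b{\left(-84,53 \right)}} = \frac{1}{\left(10 - 51\right) - 79} = \frac{1}{-41 - 79} = \frac{1}{-120} = - \frac{1}{120}$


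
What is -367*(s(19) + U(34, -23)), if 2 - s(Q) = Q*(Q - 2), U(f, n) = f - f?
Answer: 117807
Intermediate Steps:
U(f, n) = 0
s(Q) = 2 - Q*(-2 + Q) (s(Q) = 2 - Q*(Q - 2) = 2 - Q*(-2 + Q))
-367*(s(19) + U(34, -23)) = -367*((2 - 1*19² + 2*19) + 0) = -367*((2 - 1*361 + 38) + 0) = -367*((2 - 361 + 38) + 0) = -367*(-321 + 0) = -367*(-321) = 117807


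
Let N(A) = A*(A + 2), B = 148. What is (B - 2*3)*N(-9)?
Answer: 8946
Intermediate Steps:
N(A) = A*(2 + A)
(B - 2*3)*N(-9) = (148 - 2*3)*(-9*(2 - 9)) = (148 - 6)*(-9*(-7)) = 142*63 = 8946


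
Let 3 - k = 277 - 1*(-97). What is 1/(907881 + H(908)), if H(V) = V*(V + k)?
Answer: 1/1395477 ≈ 7.1660e-7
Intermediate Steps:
k = -371 (k = 3 - (277 - 1*(-97)) = 3 - (277 + 97) = 3 - 1*374 = 3 - 374 = -371)
H(V) = V*(-371 + V) (H(V) = V*(V - 371) = V*(-371 + V))
1/(907881 + H(908)) = 1/(907881 + 908*(-371 + 908)) = 1/(907881 + 908*537) = 1/(907881 + 487596) = 1/1395477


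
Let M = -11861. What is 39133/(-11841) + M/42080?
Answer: -1787162741/498269280 ≈ -3.5867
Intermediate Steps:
39133/(-11841) + M/42080 = 39133/(-11841) - 11861/42080 = 39133*(-1/11841) - 11861*1/42080 = -39133/11841 - 11861/42080 = -1787162741/498269280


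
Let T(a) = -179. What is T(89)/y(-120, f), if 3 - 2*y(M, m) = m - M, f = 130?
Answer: 358/247 ≈ 1.4494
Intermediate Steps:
y(M, m) = 3/2 + M/2 - m/2 (y(M, m) = 3/2 - (m - M)/2 = 3/2 + (M/2 - m/2) = 3/2 + M/2 - m/2)
T(89)/y(-120, f) = -179/(3/2 + (½)*(-120) - ½*130) = -179/(3/2 - 60 - 65) = -179/(-247/2) = -179*(-2/247) = 358/247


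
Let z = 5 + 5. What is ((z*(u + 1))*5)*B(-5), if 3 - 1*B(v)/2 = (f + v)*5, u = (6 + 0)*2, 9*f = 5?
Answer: 295100/9 ≈ 32789.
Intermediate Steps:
f = 5/9 (f = (⅑)*5 = 5/9 ≈ 0.55556)
u = 12 (u = 6*2 = 12)
z = 10
B(v) = 4/9 - 10*v (B(v) = 6 - 2*(5/9 + v)*5 = 6 - 2*(25/9 + 5*v) = 6 + (-50/9 - 10*v) = 4/9 - 10*v)
((z*(u + 1))*5)*B(-5) = ((10*(12 + 1))*5)*(4/9 - 10*(-5)) = ((10*13)*5)*(4/9 + 50) = (130*5)*(454/9) = 650*(454/9) = 295100/9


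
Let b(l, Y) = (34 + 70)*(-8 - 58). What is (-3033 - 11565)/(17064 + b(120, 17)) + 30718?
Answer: 52218167/1700 ≈ 30717.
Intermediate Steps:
b(l, Y) = -6864 (b(l, Y) = 104*(-66) = -6864)
(-3033 - 11565)/(17064 + b(120, 17)) + 30718 = (-3033 - 11565)/(17064 - 6864) + 30718 = -14598/10200 + 30718 = -14598*1/10200 + 30718 = -2433/1700 + 30718 = 52218167/1700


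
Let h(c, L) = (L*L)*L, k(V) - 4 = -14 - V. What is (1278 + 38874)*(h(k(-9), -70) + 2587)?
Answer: -13668262776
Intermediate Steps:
k(V) = -10 - V (k(V) = 4 + (-14 - V) = -10 - V)
h(c, L) = L³ (h(c, L) = L²*L = L³)
(1278 + 38874)*(h(k(-9), -70) + 2587) = (1278 + 38874)*((-70)³ + 2587) = 40152*(-343000 + 2587) = 40152*(-340413) = -13668262776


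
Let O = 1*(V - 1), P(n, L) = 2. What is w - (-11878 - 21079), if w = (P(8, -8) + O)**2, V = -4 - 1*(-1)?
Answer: 32961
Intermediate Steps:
V = -3 (V = -4 + 1 = -3)
O = -4 (O = 1*(-3 - 1) = 1*(-4) = -4)
w = 4 (w = (2 - 4)**2 = (-2)**2 = 4)
w - (-11878 - 21079) = 4 - (-11878 - 21079) = 4 - 1*(-32957) = 4 + 32957 = 32961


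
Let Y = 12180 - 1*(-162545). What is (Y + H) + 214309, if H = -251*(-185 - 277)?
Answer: 504996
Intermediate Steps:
Y = 174725 (Y = 12180 + 162545 = 174725)
H = 115962 (H = -251*(-462) = 115962)
(Y + H) + 214309 = (174725 + 115962) + 214309 = 290687 + 214309 = 504996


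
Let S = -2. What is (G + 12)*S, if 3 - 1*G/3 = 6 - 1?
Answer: -12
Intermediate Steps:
G = -6 (G = 9 - 3*(6 - 1) = 9 - 3*5 = 9 - 15 = -6)
(G + 12)*S = (-6 + 12)*(-2) = 6*(-2) = -12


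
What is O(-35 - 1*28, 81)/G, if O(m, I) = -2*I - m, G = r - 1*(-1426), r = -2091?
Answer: 99/665 ≈ 0.14887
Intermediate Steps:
G = -665 (G = -2091 - 1*(-1426) = -2091 + 1426 = -665)
O(m, I) = -m - 2*I
O(-35 - 1*28, 81)/G = (-(-35 - 1*28) - 2*81)/(-665) = (-(-35 - 28) - 162)*(-1/665) = (-1*(-63) - 162)*(-1/665) = (63 - 162)*(-1/665) = -99*(-1/665) = 99/665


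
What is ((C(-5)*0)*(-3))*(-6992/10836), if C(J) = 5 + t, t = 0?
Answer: 0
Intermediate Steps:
C(J) = 5 (C(J) = 5 + 0 = 5)
((C(-5)*0)*(-3))*(-6992/10836) = ((5*0)*(-3))*(-6992/10836) = (0*(-3))*(-6992*1/10836) = 0*(-1748/2709) = 0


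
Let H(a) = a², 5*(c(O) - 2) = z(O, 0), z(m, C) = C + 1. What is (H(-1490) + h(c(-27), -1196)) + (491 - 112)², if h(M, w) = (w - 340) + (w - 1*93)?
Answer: 2360916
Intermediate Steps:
z(m, C) = 1 + C
c(O) = 11/5 (c(O) = 2 + (1 + 0)/5 = 2 + (⅕)*1 = 2 + ⅕ = 11/5)
h(M, w) = -433 + 2*w (h(M, w) = (-340 + w) + (w - 93) = (-340 + w) + (-93 + w) = -433 + 2*w)
(H(-1490) + h(c(-27), -1196)) + (491 - 112)² = ((-1490)² + (-433 + 2*(-1196))) + (491 - 112)² = (2220100 + (-433 - 2392)) + 379² = (2220100 - 2825) + 143641 = 2217275 + 143641 = 2360916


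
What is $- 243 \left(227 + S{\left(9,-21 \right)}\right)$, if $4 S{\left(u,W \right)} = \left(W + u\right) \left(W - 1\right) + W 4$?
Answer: $-66096$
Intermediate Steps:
$S{\left(u,W \right)} = W + \frac{\left(-1 + W\right) \left(W + u\right)}{4}$ ($S{\left(u,W \right)} = \frac{\left(W + u\right) \left(W - 1\right) + W 4}{4} = \frac{\left(W + u\right) \left(-1 + W\right) + 4 W}{4} = \frac{\left(-1 + W\right) \left(W + u\right) + 4 W}{4} = \frac{4 W + \left(-1 + W\right) \left(W + u\right)}{4} = W + \frac{\left(-1 + W\right) \left(W + u\right)}{4}$)
$- 243 \left(227 + S{\left(9,-21 \right)}\right) = - 243 \left(227 + \left(\left(- \frac{1}{4}\right) 9 + \frac{\left(-21\right)^{2}}{4} + \frac{3}{4} \left(-21\right) + \frac{1}{4} \left(-21\right) 9\right)\right) = - 243 \left(227 - -45\right) = - 243 \left(227 + 45\right) = \left(-243\right) 272 = -66096$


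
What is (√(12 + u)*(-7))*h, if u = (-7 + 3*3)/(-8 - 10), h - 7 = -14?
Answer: 49*√107/3 ≈ 168.95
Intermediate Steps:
h = -7 (h = 7 - 14 = -7)
u = -⅑ (u = (-7 + 9)/(-18) = 2*(-1/18) = -⅑ ≈ -0.11111)
(√(12 + u)*(-7))*h = (√(12 - ⅑)*(-7))*(-7) = (√(107/9)*(-7))*(-7) = ((√107/3)*(-7))*(-7) = -7*√107/3*(-7) = 49*√107/3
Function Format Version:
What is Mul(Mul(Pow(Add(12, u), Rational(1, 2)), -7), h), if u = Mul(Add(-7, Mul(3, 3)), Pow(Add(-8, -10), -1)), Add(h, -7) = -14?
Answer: Mul(Rational(49, 3), Pow(107, Rational(1, 2))) ≈ 168.95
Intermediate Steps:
h = -7 (h = Add(7, -14) = -7)
u = Rational(-1, 9) (u = Mul(Add(-7, 9), Pow(-18, -1)) = Mul(2, Rational(-1, 18)) = Rational(-1, 9) ≈ -0.11111)
Mul(Mul(Pow(Add(12, u), Rational(1, 2)), -7), h) = Mul(Mul(Pow(Add(12, Rational(-1, 9)), Rational(1, 2)), -7), -7) = Mul(Mul(Pow(Rational(107, 9), Rational(1, 2)), -7), -7) = Mul(Mul(Mul(Rational(1, 3), Pow(107, Rational(1, 2))), -7), -7) = Mul(Mul(Rational(-7, 3), Pow(107, Rational(1, 2))), -7) = Mul(Rational(49, 3), Pow(107, Rational(1, 2)))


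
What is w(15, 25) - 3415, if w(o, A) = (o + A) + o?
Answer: -3360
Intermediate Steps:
w(o, A) = A + 2*o (w(o, A) = (A + o) + o = A + 2*o)
w(15, 25) - 3415 = (25 + 2*15) - 3415 = (25 + 30) - 3415 = 55 - 3415 = -3360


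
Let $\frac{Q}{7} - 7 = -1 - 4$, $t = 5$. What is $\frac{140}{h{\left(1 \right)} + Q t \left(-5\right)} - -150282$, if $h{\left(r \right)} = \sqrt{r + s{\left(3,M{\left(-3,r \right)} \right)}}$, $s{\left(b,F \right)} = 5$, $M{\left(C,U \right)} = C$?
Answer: $\frac{9204297154}{61247} - \frac{70 \sqrt{6}}{61247} \approx 1.5028 \cdot 10^{5}$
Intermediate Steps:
$Q = 14$ ($Q = 49 + 7 \left(-1 - 4\right) = 49 + 7 \left(-5\right) = 49 - 35 = 14$)
$h{\left(r \right)} = \sqrt{5 + r}$ ($h{\left(r \right)} = \sqrt{r + 5} = \sqrt{5 + r}$)
$\frac{140}{h{\left(1 \right)} + Q t \left(-5\right)} - -150282 = \frac{140}{\sqrt{5 + 1} + 14 \cdot 5 \left(-5\right)} - -150282 = \frac{140}{\sqrt{6} + 14 \left(-25\right)} + 150282 = \frac{140}{\sqrt{6} - 350} + 150282 = \frac{140}{-350 + \sqrt{6}} + 150282 = 150282 + \frac{140}{-350 + \sqrt{6}}$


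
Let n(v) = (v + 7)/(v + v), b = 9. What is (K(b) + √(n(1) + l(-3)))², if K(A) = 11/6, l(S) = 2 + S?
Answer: 229/36 + 11*√3/3 ≈ 12.712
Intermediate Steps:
n(v) = (7 + v)/(2*v) (n(v) = (7 + v)/((2*v)) = (7 + v)*(1/(2*v)) = (7 + v)/(2*v))
K(A) = 11/6 (K(A) = 11*(⅙) = 11/6)
(K(b) + √(n(1) + l(-3)))² = (11/6 + √((½)*(7 + 1)/1 + (2 - 3)))² = (11/6 + √((½)*1*8 - 1))² = (11/6 + √(4 - 1))² = (11/6 + √3)²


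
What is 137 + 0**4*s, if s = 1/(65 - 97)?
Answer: 137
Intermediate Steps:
s = -1/32 (s = 1/(-32) = -1/32 ≈ -0.031250)
137 + 0**4*s = 137 + 0**4*(-1/32) = 137 + 0*(-1/32) = 137 + 0 = 137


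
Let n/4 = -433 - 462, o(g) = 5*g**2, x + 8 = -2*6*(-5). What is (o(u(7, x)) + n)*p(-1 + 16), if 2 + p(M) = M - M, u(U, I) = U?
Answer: 6670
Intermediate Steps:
x = 52 (x = -8 - 2*6*(-5) = -8 - 12*(-5) = -8 + 60 = 52)
p(M) = -2 (p(M) = -2 + (M - M) = -2 + 0 = -2)
n = -3580 (n = 4*(-433 - 462) = 4*(-895) = -3580)
(o(u(7, x)) + n)*p(-1 + 16) = (5*7**2 - 3580)*(-2) = (5*49 - 3580)*(-2) = (245 - 3580)*(-2) = -3335*(-2) = 6670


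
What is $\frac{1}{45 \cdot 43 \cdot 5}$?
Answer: $\frac{1}{9675} \approx 0.00010336$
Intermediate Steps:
$\frac{1}{45 \cdot 43 \cdot 5} = \frac{1}{1935 \cdot 5} = \frac{1}{9675}$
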